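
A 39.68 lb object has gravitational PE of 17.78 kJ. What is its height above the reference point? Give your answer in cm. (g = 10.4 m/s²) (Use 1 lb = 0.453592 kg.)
Convert to SI: m = 17.9985 kg, PE = 17780.0 J
h = PE/(mg) = 17780.0/(17.9985·10.4) = 94.9864 m = 9499 cm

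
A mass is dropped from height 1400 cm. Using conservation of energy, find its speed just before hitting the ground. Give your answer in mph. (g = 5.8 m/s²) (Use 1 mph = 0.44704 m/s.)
Convert to SI: h = 14.0 m
mgh = ½mv² ⇒ v = √(2gh) = √(2·5.8·14.0) = 12.7436 m/s = 28.51 mph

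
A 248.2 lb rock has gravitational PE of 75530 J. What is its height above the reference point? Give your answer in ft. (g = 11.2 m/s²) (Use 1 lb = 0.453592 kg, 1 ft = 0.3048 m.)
Convert to SI: m = 112.582 kg, PE = 75530.0 J
h = PE/(mg) = 75530.0/(112.582·11.2) = 59.901 m = 196.5 ft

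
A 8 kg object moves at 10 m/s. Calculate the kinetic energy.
KE = ½mv² = ½(8)(10)² = 400.0 J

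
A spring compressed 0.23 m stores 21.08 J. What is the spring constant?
k = 2·PE/x² = 2·21.08/(0.23)² = 797.0 N/m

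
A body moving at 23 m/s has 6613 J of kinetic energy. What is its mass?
m = 2·KE/v² = 2·6613/(23)² = 25.0 kg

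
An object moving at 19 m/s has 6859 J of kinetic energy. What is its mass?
m = 2·KE/v² = 2·6859/(19)² = 38.0 kg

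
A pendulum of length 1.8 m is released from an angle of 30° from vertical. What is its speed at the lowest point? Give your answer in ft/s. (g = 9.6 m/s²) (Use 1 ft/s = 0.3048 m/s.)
h = L(1 − cosθ) = 1.8(1 − cos30°) = 0.241154 m
v = √(2gh) = √(2·9.6·0.241154) = 2.15178 m/s = 7.06 ft/s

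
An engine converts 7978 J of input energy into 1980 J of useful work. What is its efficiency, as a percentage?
η = W_out/W_in = 1980/7978 = 24.82%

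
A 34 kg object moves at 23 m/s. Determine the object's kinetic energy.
KE = ½mv² = ½(34)(23)² = 8993.0 J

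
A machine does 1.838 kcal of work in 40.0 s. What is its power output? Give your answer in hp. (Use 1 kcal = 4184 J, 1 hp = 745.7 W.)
Convert to SI: W = 7690.19 J, t = 40.0 s
P = W/t = 7690.19/40.0 = 192.255 W = 0.2578 hp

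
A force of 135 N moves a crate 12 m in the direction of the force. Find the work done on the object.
W = F·d = (135)(12) = 1620 J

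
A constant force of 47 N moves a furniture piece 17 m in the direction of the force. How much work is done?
W = F·d = (47)(17) = 799.0 J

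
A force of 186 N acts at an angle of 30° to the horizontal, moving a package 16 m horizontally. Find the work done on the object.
W = F·d·cosθ = (186)(16)cos(30°) = 2577 J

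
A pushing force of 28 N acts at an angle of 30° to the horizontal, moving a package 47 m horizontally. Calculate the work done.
W = F·d·cosθ = (28)(47)cos(30°) = 1140 J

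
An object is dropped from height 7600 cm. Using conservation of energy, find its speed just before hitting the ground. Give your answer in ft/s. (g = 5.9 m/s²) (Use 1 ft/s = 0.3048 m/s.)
Convert to SI: h = 76.0 m
mgh = ½mv² ⇒ v = √(2gh) = √(2·5.9·76.0) = 29.9466 m/s = 98.25 ft/s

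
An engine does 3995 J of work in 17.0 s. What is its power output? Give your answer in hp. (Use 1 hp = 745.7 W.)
P = W/t = 3995.0/17.0 = 235.0 W = 0.3151 hp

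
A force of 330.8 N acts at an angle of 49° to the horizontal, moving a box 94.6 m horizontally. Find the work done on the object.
W = F·d·cosθ = (330.8)(94.6)cos(49°) = 20530 J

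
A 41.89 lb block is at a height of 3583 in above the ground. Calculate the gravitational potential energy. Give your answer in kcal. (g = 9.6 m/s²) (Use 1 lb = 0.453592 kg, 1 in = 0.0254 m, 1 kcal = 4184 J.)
Convert to SI: m = 19.001 kg, h = 91.0082 m
PE = mgh = (19.001)(9.6)(91.0082) = 16600.7 J = 3.968 kcal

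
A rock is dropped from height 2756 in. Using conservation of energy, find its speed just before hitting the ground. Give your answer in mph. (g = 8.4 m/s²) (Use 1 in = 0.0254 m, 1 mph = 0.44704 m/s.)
Convert to SI: h = 70.0024 m
mgh = ½mv² ⇒ v = √(2gh) = √(2·8.4·70.0024) = 34.2934 m/s = 76.71 mph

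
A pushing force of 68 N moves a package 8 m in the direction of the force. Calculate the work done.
W = F·d = (68)(8) = 544.0 J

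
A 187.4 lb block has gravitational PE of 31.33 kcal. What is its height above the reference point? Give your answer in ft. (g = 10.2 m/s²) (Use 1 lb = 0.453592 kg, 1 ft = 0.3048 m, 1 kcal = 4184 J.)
Convert to SI: m = 85.0031 kg, PE = 131085 J
h = PE/(mg) = 131085/(85.0031·10.2) = 151.188 m = 496.0 ft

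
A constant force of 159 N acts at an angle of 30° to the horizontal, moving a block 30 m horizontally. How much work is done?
W = F·d·cosθ = (159)(30)cos(30°) = 4131 J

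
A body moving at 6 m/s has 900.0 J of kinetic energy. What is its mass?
m = 2·KE/v² = 2·900.0/(6)² = 50.0 kg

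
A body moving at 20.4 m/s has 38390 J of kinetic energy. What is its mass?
m = 2·KE/v² = 2·38390/(20.4)² = 184.5 kg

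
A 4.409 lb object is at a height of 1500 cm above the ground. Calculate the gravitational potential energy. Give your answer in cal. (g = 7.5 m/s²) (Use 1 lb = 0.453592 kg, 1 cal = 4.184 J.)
Convert to SI: m = 1.99989 kg, h = 15.0 m
PE = mgh = (1.99989)(7.5)(15.0) = 224.987 J = 53.77 cal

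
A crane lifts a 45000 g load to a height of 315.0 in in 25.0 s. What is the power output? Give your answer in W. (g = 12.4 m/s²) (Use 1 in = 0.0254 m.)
Convert to SI: m = 45.0 kg, h = 8.001 m, t = 25.0 s
P = mgh/t = (45.0)(12.4)(8.001)/25.0 = 178.6 W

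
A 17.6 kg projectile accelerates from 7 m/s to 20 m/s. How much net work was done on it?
W = ΔKE = ½m(v₂² − v₁²) = ½(17.6)(20² − 7²) = 3088.8 J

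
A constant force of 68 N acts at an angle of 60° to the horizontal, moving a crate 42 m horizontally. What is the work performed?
W = F·d·cosθ = (68)(42)cos(60°) = 1428 J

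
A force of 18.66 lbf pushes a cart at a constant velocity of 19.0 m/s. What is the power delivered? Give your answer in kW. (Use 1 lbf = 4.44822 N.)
Convert to SI: F = 83.0038 N, v = 19.0 m/s
P = Fv = (83.0038)(19.0) = 1577.07 W = 1.577 kW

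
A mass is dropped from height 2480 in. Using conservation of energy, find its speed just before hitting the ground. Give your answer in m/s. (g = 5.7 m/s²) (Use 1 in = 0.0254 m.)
Convert to SI: h = 62.992 m
mgh = ½mv² ⇒ v = √(2gh) = √(2·5.7·62.992) = 26.8 m/s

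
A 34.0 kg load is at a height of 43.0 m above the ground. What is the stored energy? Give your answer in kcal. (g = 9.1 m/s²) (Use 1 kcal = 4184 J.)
PE = mgh = (34.0)(9.1)(43.0) = 13304.2 J = 3.18 kcal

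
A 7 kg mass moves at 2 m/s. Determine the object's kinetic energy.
KE = ½mv² = ½(7)(2)² = 14.0 J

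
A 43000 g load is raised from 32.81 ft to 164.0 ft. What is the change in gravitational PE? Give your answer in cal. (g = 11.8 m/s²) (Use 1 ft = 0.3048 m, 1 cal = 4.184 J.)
Convert to SI: m = 43.0 kg, Δh = 39.9867 m
ΔPE = mgΔh = (43.0)(11.8)(39.9867) = 20289.3 J = 4849 cal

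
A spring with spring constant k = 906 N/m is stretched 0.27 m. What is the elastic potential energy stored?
PE = ½kx² = ½(906)(0.27)² = 33.02 J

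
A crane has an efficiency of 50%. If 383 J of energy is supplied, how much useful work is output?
W_out = η·W_in = 0.5·383 = 191.5 J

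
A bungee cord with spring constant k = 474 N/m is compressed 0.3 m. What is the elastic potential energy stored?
PE = ½kx² = ½(474)(0.3)² = 21.33 J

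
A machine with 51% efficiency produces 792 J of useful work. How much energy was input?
W_in = W_out/η = 792/0.51 = 1553 J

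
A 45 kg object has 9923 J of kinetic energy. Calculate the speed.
v = √(2·KE/m) = √(2·9923/45) = 21.0 m/s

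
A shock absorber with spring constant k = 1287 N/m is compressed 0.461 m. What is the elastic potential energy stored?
PE = ½kx² = ½(1287)(0.461)² = 136.8 J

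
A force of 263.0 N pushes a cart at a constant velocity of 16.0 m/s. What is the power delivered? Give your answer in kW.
P = Fv = (263.0)(16.0) = 4208.0 W = 4.208 kW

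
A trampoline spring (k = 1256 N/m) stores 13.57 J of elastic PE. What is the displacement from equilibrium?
x = √(2·PE/k) = √(2·13.57/1256) = 0.147 m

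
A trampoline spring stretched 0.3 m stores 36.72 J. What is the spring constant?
k = 2·PE/x² = 2·36.72/(0.3)² = 816.0 N/m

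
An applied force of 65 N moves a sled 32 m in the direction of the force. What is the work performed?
W = F·d = (65)(32) = 2080 J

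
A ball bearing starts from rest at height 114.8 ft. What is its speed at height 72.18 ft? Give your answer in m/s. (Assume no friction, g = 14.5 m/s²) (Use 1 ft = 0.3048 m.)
Convert to SI: h₁−h₂ = 12.9906 m
mgh₁ = mgh₂ + ½mv² ⇒ v = √(2g(h₁−h₂)) = √(2·14.5·12.9906) = 19.41 m/s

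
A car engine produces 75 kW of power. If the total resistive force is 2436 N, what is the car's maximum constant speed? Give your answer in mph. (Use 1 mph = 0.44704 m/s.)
P = Fv ⇒ v = P/F = 75000 W/2436.0 N = 30.7882 m/s = 68.87 mph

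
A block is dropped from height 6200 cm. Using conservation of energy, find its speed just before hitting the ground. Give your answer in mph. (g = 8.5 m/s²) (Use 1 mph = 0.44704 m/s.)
Convert to SI: h = 62.0 m
mgh = ½mv² ⇒ v = √(2gh) = √(2·8.5·62.0) = 32.4654 m/s = 72.62 mph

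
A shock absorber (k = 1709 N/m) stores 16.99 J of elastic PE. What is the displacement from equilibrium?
x = √(2·PE/k) = √(2·16.99/1709) = 0.141 m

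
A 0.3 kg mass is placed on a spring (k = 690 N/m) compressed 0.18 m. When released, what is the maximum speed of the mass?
½kx² = ½mv² ⇒ v = x√(k/m) = (0.18)√(690/0.3) = 8.632 m/s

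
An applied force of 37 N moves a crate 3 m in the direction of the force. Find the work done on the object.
W = F·d = (37)(3) = 111.0 J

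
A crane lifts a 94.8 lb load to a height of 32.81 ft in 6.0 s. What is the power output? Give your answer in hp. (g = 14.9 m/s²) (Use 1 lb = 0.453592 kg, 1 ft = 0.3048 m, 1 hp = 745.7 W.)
Convert to SI: m = 43.0005 kg, h = 10.0005 m, t = 6.0 s
P = mgh/t = (43.0005)(14.9)(10.0005)/6.0 = 1067.9 W = 1.432 hp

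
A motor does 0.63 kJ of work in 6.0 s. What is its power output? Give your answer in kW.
Convert to SI: W = 630.0 J, t = 6.0 s
P = W/t = 630.0/6.0 = 105.0 W = 0.105 kW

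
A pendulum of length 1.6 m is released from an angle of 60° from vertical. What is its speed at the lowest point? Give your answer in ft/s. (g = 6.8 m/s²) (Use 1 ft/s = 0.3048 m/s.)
h = L(1 − cosθ) = 1.6(1 − cos60°) = 0.8 m
v = √(2gh) = √(2·6.8·0.8) = 3.29848 m/s = 10.82 ft/s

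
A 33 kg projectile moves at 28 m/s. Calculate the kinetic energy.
KE = ½mv² = ½(33)(28)² = 12936.0 J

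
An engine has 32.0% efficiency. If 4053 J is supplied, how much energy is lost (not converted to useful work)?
W_lost = W_in(1 − η) = 4053·(1 − 0.32) = 2756 J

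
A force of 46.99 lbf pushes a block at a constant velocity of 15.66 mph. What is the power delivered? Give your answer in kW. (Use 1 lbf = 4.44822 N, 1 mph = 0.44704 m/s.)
Convert to SI: F = 209.022 N, v = 7.00065 m/s
P = Fv = (209.022)(7.00065) = 1463.29 W = 1.463 kW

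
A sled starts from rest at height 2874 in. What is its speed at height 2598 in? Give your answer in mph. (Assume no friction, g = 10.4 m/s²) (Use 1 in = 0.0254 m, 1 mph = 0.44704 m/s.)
Convert to SI: h₁−h₂ = 7.0104 m
mgh₁ = mgh₂ + ½mv² ⇒ v = √(2g(h₁−h₂)) = √(2·10.4·7.0104) = 12.0754 m/s = 27.01 mph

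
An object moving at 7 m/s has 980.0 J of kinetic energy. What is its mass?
m = 2·KE/v² = 2·980.0/(7)² = 40.0 kg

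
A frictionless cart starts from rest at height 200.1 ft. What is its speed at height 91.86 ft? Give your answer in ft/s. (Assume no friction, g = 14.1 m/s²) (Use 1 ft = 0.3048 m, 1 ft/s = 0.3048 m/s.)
Convert to SI: h₁−h₂ = 32.9916 m
mgh₁ = mgh₂ + ½mv² ⇒ v = √(2g(h₁−h₂)) = √(2·14.1·32.9916) = 30.5018 m/s = 100.1 ft/s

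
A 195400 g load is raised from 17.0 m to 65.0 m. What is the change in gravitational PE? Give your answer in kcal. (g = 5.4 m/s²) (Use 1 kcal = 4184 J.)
Convert to SI: m = 195.4 kg, Δh = 48.0 m
ΔPE = mgΔh = (195.4)(5.4)(48.0) = 50647.7 J = 12.11 kcal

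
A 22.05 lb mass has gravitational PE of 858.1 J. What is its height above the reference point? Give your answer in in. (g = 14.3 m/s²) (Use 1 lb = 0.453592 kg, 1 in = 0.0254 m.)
Convert to SI: m = 10.0017 kg, PE = 858.1 J
h = PE/(mg) = 858.1/(10.0017·14.3) = 5.99968 m = 236.2 in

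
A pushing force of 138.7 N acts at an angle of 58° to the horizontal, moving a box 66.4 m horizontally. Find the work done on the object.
W = F·d·cosθ = (138.7)(66.4)cos(58°) = 4880 J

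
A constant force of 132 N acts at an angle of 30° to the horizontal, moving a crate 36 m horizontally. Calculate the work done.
W = F·d·cosθ = (132)(36)cos(30°) = 4115 J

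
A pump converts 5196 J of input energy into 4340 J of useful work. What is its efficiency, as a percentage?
η = W_out/W_in = 4340/5196 = 83.53%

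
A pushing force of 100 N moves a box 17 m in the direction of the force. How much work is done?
W = F·d = (100)(17) = 1700 J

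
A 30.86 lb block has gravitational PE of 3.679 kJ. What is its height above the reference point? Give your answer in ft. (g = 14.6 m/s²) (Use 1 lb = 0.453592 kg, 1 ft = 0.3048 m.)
Convert to SI: m = 13.9978 kg, PE = 3679.0 J
h = PE/(mg) = 3679.0/(13.9978·14.6) = 18.0018 m = 59.06 ft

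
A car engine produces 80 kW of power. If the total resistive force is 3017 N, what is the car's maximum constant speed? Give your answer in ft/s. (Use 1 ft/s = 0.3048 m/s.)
P = Fv ⇒ v = P/F = 80000 W/3017.0 N = 26.5164 m/s = 87.0 ft/s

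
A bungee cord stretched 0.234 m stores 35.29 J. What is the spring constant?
k = 2·PE/x² = 2·35.29/(0.234)² = 1289 N/m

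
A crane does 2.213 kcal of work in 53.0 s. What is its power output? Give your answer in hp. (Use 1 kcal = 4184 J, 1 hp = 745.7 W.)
Convert to SI: W = 9259.19 J, t = 53.0 s
P = W/t = 9259.19/53.0 = 174.702 W = 0.2343 hp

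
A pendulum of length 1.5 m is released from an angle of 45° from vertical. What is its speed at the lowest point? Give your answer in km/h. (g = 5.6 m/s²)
h = L(1 − cosθ) = 1.5(1 − cos45°) = 0.43934 m
v = √(2gh) = √(2·5.6·0.43934) = 2.21824 m/s = 7.986 km/h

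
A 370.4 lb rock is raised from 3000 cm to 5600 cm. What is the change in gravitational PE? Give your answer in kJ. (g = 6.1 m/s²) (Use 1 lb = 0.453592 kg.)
Convert to SI: m = 168.01 kg, Δh = 26.0 m
ΔPE = mgΔh = (168.01)(6.1)(26.0) = 26646.5 J = 26.65 kJ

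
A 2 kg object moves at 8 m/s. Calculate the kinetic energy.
KE = ½mv² = ½(2)(8)² = 64.0 J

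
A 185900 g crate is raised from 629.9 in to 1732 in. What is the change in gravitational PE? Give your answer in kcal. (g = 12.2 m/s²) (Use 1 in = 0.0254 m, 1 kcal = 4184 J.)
Convert to SI: m = 185.9 kg, Δh = 27.9933 m
ΔPE = mgΔh = (185.9)(12.2)(27.9933) = 63488.3 J = 15.17 kcal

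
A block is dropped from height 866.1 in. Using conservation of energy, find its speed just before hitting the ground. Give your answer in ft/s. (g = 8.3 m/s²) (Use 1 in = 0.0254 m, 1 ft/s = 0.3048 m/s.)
Convert to SI: h = 21.9989 m
mgh = ½mv² ⇒ v = √(2gh) = √(2·8.3·21.9989) = 19.1097 m/s = 62.7 ft/s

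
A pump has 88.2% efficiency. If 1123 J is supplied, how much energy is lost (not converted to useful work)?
W_lost = W_in(1 − η) = 1123·(1 − 0.882) = 132.5 J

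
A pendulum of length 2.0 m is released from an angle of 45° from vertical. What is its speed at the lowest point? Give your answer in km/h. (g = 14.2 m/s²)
h = L(1 − cosθ) = 2.0(1 − cos45°) = 0.585786 m
v = √(2gh) = √(2·14.2·0.585786) = 4.07877 m/s = 14.68 km/h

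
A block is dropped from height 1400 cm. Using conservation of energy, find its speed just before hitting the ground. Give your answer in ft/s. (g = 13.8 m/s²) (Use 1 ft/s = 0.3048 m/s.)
Convert to SI: h = 14.0 m
mgh = ½mv² ⇒ v = √(2gh) = √(2·13.8·14.0) = 19.6571 m/s = 64.49 ft/s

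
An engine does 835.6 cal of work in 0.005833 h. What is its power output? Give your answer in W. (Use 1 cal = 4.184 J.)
Convert to SI: W = 3496.15 J, t = 20.9988 s
P = W/t = 3496.15/20.9988 = 166.5 W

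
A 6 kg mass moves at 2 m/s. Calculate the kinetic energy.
KE = ½mv² = ½(6)(2)² = 12.0 J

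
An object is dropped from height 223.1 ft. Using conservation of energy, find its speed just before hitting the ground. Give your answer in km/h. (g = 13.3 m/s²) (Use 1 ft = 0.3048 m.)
Convert to SI: h = 68.0009 m
mgh = ½mv² ⇒ v = √(2gh) = √(2·13.3·68.0009) = 42.5303 m/s = 153.1 km/h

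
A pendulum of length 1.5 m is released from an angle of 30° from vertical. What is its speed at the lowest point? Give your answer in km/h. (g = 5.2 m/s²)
h = L(1 − cosθ) = 1.5(1 − cos30°) = 0.200962 m
v = √(2gh) = √(2·5.2·0.200962) = 1.44568 m/s = 5.204 km/h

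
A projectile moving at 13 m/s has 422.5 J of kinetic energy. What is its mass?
m = 2·KE/v² = 2·422.5/(13)² = 5.0 kg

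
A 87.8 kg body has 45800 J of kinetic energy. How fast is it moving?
v = √(2·KE/m) = √(2·45800/87.8) = 32.3 m/s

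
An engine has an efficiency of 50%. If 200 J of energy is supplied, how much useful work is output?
W_out = η·W_in = 0.5·200 = 100.0 J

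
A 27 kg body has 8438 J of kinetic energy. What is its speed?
v = √(2·KE/m) = √(2·8438/27) = 25.0 m/s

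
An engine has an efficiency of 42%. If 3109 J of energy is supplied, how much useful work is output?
W_out = η·W_in = 0.42·3109 = 1305.78 J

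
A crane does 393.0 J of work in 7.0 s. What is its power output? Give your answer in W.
P = W/t = 393.0/7.0 = 56.14 W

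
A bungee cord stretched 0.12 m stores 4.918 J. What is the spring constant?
k = 2·PE/x² = 2·4.918/(0.12)² = 683.1 N/m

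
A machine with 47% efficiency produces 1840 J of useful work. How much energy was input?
W_in = W_out/η = 1840/0.47 = 3915 J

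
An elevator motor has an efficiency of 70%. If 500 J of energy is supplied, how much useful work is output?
W_out = η·W_in = 0.7·500 = 350.0 J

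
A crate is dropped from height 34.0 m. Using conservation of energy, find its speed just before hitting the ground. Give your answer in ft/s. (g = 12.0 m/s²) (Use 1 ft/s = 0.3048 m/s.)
mgh = ½mv² ⇒ v = √(2gh) = √(2·12.0·34.0) = 28.5657 m/s = 93.72 ft/s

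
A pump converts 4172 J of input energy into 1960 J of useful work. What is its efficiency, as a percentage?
η = W_out/W_in = 1960/4172 = 46.98%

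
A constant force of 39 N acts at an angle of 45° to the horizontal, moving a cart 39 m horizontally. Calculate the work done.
W = F·d·cosθ = (39)(39)cos(45°) = 1076 J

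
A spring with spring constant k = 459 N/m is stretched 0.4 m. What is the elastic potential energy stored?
PE = ½kx² = ½(459)(0.4)² = 36.72 J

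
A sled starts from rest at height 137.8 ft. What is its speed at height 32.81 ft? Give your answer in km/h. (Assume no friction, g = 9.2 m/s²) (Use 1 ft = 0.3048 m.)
Convert to SI: h₁−h₂ = 32.001 m
mgh₁ = mgh₂ + ½mv² ⇒ v = √(2g(h₁−h₂)) = √(2·9.2·32.001) = 24.2656 m/s = 87.36 km/h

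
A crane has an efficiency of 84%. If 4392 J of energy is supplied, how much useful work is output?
W_out = η·W_in = 0.84·4392 = 3689.28 J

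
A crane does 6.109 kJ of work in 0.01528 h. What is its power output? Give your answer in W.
Convert to SI: W = 6109.0 J, t = 55.008 s
P = W/t = 6109.0/55.008 = 111.1 W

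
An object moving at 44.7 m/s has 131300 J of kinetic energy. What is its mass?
m = 2·KE/v² = 2·131300/(44.7)² = 131.4 kg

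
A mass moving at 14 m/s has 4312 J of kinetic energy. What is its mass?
m = 2·KE/v² = 2·4312/(14)² = 44.0 kg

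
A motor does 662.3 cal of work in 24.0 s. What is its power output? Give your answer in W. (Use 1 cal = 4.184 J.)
Convert to SI: W = 2771.06 J, t = 24.0 s
P = W/t = 2771.06/24.0 = 115.5 W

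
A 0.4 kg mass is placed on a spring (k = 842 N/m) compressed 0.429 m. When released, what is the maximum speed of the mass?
½kx² = ½mv² ⇒ v = x√(k/m) = (0.429)√(842/0.4) = 19.68 m/s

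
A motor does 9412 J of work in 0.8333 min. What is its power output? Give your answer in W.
Convert to SI: W = 9412.0 J, t = 49.998 s
P = W/t = 9412.0/49.998 = 188.2 W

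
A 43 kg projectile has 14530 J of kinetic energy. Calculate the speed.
v = √(2·KE/m) = √(2·14530/43) = 26.0 m/s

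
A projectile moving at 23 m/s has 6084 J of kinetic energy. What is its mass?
m = 2·KE/v² = 2·6084/(23)² = 23.0 kg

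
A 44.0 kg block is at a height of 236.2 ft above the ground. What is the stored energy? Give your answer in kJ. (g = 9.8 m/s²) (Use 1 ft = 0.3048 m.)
Convert to SI: m = 44.0 kg, h = 71.9938 m
PE = mgh = (44.0)(9.8)(71.9938) = 31043.7 J = 31.04 kJ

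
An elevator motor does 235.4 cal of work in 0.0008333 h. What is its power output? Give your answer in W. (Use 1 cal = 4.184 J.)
Convert to SI: W = 984.914 J, t = 2.99988 s
P = W/t = 984.914/2.99988 = 328.3 W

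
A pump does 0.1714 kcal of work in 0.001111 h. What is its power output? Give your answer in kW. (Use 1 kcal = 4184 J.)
Convert to SI: W = 717.138 J, t = 3.9996 s
P = W/t = 717.138/3.9996 = 179.302 W = 0.1793 kW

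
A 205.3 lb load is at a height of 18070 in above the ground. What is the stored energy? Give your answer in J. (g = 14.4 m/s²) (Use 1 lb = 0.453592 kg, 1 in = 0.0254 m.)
Convert to SI: m = 93.1224 kg, h = 458.978 m
PE = mgh = (93.1224)(14.4)(458.978) = 615500 J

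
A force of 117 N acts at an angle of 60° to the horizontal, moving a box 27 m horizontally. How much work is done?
W = F·d·cosθ = (117)(27)cos(60°) = 1580 J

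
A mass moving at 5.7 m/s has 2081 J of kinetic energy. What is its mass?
m = 2·KE/v² = 2·2081/(5.7)² = 128.1 kg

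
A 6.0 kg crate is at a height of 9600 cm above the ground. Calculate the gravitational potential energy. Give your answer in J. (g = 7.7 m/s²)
Convert to SI: m = 6.0 kg, h = 96.0 m
PE = mgh = (6.0)(7.7)(96.0) = 4435 J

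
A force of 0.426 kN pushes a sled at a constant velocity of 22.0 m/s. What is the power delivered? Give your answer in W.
Convert to SI: F = 426.0 N, v = 22.0 m/s
P = Fv = (426.0)(22.0) = 9372 W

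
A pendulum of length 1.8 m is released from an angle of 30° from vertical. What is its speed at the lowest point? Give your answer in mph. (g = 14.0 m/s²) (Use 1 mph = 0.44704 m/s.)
h = L(1 − cosθ) = 1.8(1 − cos30°) = 0.241154 m
v = √(2gh) = √(2·14.0·0.241154) = 2.59852 m/s = 5.813 mph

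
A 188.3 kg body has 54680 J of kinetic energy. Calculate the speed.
v = √(2·KE/m) = √(2·54680/188.3) = 24.1 m/s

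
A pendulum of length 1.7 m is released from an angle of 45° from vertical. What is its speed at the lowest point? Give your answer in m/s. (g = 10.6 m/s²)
h = L(1 − cosθ) = 1.7(1 − cos45°) = 0.497918 m
v = √(2gh) = √(2·10.6·0.497918) = 3.249 m/s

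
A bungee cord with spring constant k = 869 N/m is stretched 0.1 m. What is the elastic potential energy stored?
PE = ½kx² = ½(869)(0.1)² = 4.345 J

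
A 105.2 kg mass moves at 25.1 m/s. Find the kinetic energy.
KE = ½mv² = ½(105.2)(25.1)² = 33140 J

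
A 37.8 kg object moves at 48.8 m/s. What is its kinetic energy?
KE = ½mv² = ½(37.8)(48.8)² = 45010 J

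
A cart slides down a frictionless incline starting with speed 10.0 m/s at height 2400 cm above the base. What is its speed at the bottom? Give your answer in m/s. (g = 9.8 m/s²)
Convert to SI: v₀ = 10.0 m/s, h = 24.0 m
½mv₀² + mgh = ½mv² ⇒ v = √(v₀² + 2gh) = √(10.0² + 2·9.8·24.0) = 23.88 m/s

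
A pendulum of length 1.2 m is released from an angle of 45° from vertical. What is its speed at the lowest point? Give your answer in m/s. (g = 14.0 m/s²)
h = L(1 − cosθ) = 1.2(1 − cos45°) = 0.351472 m
v = √(2gh) = √(2·14.0·0.351472) = 3.137 m/s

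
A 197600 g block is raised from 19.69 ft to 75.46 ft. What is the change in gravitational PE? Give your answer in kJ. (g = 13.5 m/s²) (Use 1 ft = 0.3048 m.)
Convert to SI: m = 197.6 kg, Δh = 16.9987 m
ΔPE = mgΔh = (197.6)(13.5)(16.9987) = 45345.7 J = 45.35 kJ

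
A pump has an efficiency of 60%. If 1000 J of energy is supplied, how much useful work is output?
W_out = η·W_in = 0.6·1000 = 600.0 J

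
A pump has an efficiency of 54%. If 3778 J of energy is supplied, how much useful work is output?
W_out = η·W_in = 0.54·3778 = 2040.12 J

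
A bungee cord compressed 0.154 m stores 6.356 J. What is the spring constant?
k = 2·PE/x² = 2·6.356/(0.154)² = 536.0 N/m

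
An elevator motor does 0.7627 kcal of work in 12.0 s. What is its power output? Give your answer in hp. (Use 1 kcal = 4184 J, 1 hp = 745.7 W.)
Convert to SI: W = 3191.14 J, t = 12.0 s
P = W/t = 3191.14/12.0 = 265.928 W = 0.3566 hp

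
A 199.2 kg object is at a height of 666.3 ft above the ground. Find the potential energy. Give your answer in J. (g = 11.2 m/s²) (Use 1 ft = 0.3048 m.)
Convert to SI: m = 199.2 kg, h = 203.088 m
PE = mgh = (199.2)(11.2)(203.088) = 453100 J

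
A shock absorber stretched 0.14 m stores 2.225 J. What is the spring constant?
k = 2·PE/x² = 2·2.225/(0.14)² = 227.0 N/m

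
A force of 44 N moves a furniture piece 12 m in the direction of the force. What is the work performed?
W = F·d = (44)(12) = 528.0 J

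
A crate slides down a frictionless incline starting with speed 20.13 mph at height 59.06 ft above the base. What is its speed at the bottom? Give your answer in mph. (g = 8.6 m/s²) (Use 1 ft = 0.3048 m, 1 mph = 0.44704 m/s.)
Convert to SI: v₀ = 8.99892 m/s, h = 18.0015 m
½mv₀² + mgh = ½mv² ⇒ v = √(v₀² + 2gh) = √(8.99892² + 2·8.6·18.0015) = 19.7638 m/s = 44.21 mph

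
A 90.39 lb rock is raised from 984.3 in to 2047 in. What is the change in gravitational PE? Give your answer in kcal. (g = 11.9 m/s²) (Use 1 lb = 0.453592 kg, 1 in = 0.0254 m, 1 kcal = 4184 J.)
Convert to SI: m = 41.0002 kg, Δh = 26.9926 m
ΔPE = mgΔh = (41.0002)(11.9)(26.9926) = 13169.7 J = 3.148 kcal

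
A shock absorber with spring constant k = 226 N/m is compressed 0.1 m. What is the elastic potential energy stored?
PE = ½kx² = ½(226)(0.1)² = 1.13 J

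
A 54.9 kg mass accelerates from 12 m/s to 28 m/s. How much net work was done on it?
W = ΔKE = ½m(v₂² − v₁²) = ½(54.9)(28² − 12²) = 17568.0 J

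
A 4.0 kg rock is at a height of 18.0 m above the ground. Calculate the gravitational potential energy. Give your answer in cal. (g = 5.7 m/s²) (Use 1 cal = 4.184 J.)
PE = mgh = (4.0)(5.7)(18.0) = 410.4 J = 98.09 cal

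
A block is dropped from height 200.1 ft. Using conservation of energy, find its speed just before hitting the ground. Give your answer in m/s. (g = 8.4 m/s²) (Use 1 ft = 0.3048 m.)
Convert to SI: h = 60.9905 m
mgh = ½mv² ⇒ v = √(2gh) = √(2·8.4·60.9905) = 32.01 m/s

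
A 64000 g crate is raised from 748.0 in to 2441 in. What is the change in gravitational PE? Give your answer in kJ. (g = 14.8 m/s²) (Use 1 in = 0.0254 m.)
Convert to SI: m = 64.0 kg, Δh = 43.0022 m
ΔPE = mgΔh = (64.0)(14.8)(43.0022) = 40731.7 J = 40.73 kJ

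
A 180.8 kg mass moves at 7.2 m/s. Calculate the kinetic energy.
KE = ½mv² = ½(180.8)(7.2)² = 4686 J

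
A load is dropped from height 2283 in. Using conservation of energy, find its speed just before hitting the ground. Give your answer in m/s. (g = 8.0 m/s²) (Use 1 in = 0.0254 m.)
Convert to SI: h = 57.9882 m
mgh = ½mv² ⇒ v = √(2gh) = √(2·8.0·57.9882) = 30.46 m/s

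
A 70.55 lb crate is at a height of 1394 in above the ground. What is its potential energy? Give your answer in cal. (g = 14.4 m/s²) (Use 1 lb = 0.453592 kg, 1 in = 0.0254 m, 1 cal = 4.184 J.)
Convert to SI: m = 32.0009 kg, h = 35.4076 m
PE = mgh = (32.0009)(14.4)(35.4076) = 16316.3 J = 3900 cal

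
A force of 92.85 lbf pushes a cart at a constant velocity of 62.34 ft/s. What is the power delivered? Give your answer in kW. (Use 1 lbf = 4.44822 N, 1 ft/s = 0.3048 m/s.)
Convert to SI: F = 413.017 N, v = 19.0012 m/s
P = Fv = (413.017)(19.0012) = 7847.84 W = 7.848 kW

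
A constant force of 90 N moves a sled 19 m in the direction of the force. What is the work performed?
W = F·d = (90)(19) = 1710 J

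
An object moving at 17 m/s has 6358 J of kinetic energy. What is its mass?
m = 2·KE/v² = 2·6358/(17)² = 44.0 kg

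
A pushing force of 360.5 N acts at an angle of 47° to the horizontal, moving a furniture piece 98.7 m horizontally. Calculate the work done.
W = F·d·cosθ = (360.5)(98.7)cos(47°) = 24270 J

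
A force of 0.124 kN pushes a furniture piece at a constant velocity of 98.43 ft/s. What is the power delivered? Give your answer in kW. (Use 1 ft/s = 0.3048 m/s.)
Convert to SI: F = 124.0 N, v = 30.0015 m/s
P = Fv = (124.0)(30.0015) = 3720.18 W = 3.72 kW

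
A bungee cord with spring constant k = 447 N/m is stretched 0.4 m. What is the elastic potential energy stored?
PE = ½kx² = ½(447)(0.4)² = 35.76 J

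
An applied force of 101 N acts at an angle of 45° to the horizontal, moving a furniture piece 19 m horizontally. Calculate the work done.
W = F·d·cosθ = (101)(19)cos(45°) = 1357 J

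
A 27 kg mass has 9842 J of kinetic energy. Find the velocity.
v = √(2·KE/m) = √(2·9842/27) = 27.0 m/s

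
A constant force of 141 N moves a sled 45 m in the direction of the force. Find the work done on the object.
W = F·d = (141)(45) = 6345 J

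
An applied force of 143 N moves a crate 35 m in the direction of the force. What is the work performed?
W = F·d = (143)(35) = 5005 J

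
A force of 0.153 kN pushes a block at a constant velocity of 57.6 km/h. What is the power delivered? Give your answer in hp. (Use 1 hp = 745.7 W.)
Convert to SI: F = 153.0 N, v = 16.0 m/s
P = Fv = (153.0)(16.0) = 2448.0 W = 3.283 hp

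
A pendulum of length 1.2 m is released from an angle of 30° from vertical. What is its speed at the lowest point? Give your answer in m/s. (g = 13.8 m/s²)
h = L(1 − cosθ) = 1.2(1 − cos30°) = 0.16077 m
v = √(2gh) = √(2·13.8·0.16077) = 2.106 m/s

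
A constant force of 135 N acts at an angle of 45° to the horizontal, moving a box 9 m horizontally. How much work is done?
W = F·d·cosθ = (135)(9)cos(45°) = 859.1 J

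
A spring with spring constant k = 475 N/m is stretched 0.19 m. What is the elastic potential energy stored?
PE = ½kx² = ½(475)(0.19)² = 8.574 J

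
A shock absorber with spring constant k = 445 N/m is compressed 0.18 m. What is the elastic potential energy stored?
PE = ½kx² = ½(445)(0.18)² = 7.209 J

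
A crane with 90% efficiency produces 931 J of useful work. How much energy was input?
W_in = W_out/η = 931/0.9 = 1034 J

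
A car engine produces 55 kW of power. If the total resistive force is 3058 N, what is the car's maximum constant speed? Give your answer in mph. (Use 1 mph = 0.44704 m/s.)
P = Fv ⇒ v = P/F = 55000 W/3058.0 N = 17.9856 m/s = 40.23 mph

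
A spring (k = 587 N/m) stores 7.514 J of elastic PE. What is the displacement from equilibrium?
x = √(2·PE/k) = √(2·7.514/587) = 0.16 m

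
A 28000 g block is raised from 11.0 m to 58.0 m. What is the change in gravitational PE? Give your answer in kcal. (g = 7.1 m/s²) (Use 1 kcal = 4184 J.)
Convert to SI: m = 28.0 kg, Δh = 47.0 m
ΔPE = mgΔh = (28.0)(7.1)(47.0) = 9343.6 J = 2.233 kcal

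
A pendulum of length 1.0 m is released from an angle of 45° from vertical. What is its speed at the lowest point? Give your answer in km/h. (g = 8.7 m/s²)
h = L(1 − cosθ) = 1.0(1 − cos45°) = 0.292893 m
v = √(2gh) = √(2·8.7·0.292893) = 2.25751 m/s = 8.127 km/h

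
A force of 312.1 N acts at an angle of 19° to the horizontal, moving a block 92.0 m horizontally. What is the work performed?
W = F·d·cosθ = (312.1)(92.0)cos(19°) = 27150 J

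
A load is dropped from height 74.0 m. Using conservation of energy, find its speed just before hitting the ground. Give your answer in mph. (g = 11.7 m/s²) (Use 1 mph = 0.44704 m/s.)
mgh = ½mv² ⇒ v = √(2gh) = √(2·11.7·74.0) = 41.6125 m/s = 93.08 mph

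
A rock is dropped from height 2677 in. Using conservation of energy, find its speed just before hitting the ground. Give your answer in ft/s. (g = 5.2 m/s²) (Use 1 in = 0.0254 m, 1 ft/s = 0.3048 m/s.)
Convert to SI: h = 67.9958 m
mgh = ½mv² ⇒ v = √(2gh) = √(2·5.2·67.9958) = 26.5924 m/s = 87.25 ft/s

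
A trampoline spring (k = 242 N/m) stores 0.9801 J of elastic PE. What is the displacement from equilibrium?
x = √(2·PE/k) = √(2·0.9801/242) = 0.09 m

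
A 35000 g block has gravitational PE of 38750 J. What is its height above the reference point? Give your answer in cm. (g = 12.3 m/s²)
Convert to SI: m = 35.0 kg, PE = 38750.0 J
h = PE/(mg) = 38750.0/(35.0·12.3) = 90.0116 m = 9001 cm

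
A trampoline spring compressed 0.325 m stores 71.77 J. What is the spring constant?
k = 2·PE/x² = 2·71.77/(0.325)² = 1359 N/m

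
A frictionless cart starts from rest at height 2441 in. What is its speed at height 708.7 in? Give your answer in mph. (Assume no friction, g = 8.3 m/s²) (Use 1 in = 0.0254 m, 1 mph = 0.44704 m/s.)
Convert to SI: h₁−h₂ = 44.0004 m
mgh₁ = mgh₂ + ½mv² ⇒ v = √(2g(h₁−h₂)) = √(2·8.3·44.0004) = 27.026 m/s = 60.46 mph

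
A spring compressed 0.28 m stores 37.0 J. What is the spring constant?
k = 2·PE/x² = 2·37.0/(0.28)² = 943.9 N/m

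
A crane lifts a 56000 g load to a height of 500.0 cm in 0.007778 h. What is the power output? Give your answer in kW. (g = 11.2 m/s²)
Convert to SI: m = 56.0 kg, h = 5.0 m, t = 28.0008 s
P = mgh/t = (56.0)(11.2)(5.0)/28.0008 = 111.997 W = 0.112 kW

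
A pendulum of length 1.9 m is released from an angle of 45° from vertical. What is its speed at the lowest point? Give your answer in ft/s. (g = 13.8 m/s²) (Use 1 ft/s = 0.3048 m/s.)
h = L(1 − cosθ) = 1.9(1 − cos45°) = 0.556497 m
v = √(2gh) = √(2·13.8·0.556497) = 3.9191 m/s = 12.86 ft/s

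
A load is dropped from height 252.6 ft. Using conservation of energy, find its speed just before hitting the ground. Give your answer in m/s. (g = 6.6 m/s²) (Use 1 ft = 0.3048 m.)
Convert to SI: h = 76.9925 m
mgh = ½mv² ⇒ v = √(2gh) = √(2·6.6·76.9925) = 31.88 m/s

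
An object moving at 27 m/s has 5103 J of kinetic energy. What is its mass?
m = 2·KE/v² = 2·5103/(27)² = 14.0 kg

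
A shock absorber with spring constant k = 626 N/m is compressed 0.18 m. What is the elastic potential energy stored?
PE = ½kx² = ½(626)(0.18)² = 10.14 J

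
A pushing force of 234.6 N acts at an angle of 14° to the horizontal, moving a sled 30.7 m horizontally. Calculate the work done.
W = F·d·cosθ = (234.6)(30.7)cos(14°) = 6988 J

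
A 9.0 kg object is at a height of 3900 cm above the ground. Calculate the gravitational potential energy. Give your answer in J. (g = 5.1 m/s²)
Convert to SI: m = 9.0 kg, h = 39.0 m
PE = mgh = (9.0)(5.1)(39.0) = 1790 J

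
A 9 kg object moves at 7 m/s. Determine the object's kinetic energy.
KE = ½mv² = ½(9)(7)² = 220.5 J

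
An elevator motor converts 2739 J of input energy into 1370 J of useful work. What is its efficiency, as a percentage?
η = W_out/W_in = 1370/2739 = 50.02%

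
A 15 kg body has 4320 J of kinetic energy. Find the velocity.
v = √(2·KE/m) = √(2·4320/15) = 24.0 m/s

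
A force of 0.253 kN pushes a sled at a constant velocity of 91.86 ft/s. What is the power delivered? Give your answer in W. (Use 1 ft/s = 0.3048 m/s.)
Convert to SI: F = 253.0 N, v = 27.9989 m/s
P = Fv = (253.0)(27.9989) = 7084 W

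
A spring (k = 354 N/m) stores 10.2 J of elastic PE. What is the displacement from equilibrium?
x = √(2·PE/k) = √(2·10.2/354) = 0.2401 m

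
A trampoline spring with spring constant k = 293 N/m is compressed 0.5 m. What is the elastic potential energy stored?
PE = ½kx² = ½(293)(0.5)² = 36.63 J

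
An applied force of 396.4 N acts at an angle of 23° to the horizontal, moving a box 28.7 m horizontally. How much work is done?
W = F·d·cosθ = (396.4)(28.7)cos(23°) = 10470 J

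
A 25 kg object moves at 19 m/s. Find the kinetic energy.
KE = ½mv² = ½(25)(19)² = 4512.5 J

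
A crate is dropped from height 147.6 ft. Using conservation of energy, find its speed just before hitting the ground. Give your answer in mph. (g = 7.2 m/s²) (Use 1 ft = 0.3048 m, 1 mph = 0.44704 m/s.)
Convert to SI: h = 44.9885 m
mgh = ½mv² ⇒ v = √(2gh) = √(2·7.2·44.9885) = 25.4526 m/s = 56.94 mph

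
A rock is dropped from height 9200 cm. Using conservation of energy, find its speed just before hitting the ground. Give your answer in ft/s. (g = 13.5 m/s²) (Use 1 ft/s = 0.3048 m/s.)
Convert to SI: h = 92.0 m
mgh = ½mv² ⇒ v = √(2gh) = √(2·13.5·92.0) = 49.8397 m/s = 163.5 ft/s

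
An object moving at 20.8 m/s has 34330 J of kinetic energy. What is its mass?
m = 2·KE/v² = 2·34330/(20.8)² = 158.7 kg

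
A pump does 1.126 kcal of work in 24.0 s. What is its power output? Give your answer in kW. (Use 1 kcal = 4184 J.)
Convert to SI: W = 4711.18 J, t = 24.0 s
P = W/t = 4711.18/24.0 = 196.299 W = 0.1963 kW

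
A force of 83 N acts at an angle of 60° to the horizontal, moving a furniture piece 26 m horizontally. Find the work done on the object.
W = F·d·cosθ = (83)(26)cos(60°) = 1079 J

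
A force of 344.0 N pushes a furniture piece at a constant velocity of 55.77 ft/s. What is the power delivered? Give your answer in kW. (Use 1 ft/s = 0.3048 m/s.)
Convert to SI: F = 344.0 N, v = 16.9987 m/s
P = Fv = (344.0)(16.9987) = 5847.55 W = 5.848 kW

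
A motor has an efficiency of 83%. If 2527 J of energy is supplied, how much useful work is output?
W_out = η·W_in = 0.83·2527 = 2097.41 J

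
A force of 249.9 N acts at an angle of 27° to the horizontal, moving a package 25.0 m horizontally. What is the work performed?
W = F·d·cosθ = (249.9)(25.0)cos(27°) = 5567 J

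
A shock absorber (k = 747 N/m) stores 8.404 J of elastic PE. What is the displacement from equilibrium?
x = √(2·PE/k) = √(2·8.404/747) = 0.15 m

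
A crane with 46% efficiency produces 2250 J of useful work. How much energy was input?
W_in = W_out/η = 2250/0.46 = 4891 J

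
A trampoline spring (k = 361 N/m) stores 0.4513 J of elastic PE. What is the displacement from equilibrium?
x = √(2·PE/k) = √(2·0.4513/361) = 0.05 m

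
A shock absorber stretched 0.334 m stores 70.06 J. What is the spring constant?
k = 2·PE/x² = 2·70.06/(0.334)² = 1256 N/m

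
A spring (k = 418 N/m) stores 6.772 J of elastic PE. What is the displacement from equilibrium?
x = √(2·PE/k) = √(2·6.772/418) = 0.18 m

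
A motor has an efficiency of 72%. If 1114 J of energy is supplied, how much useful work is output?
W_out = η·W_in = 0.72·1114 = 802.08 J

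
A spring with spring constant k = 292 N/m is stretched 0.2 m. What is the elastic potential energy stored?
PE = ½kx² = ½(292)(0.2)² = 5.84 J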